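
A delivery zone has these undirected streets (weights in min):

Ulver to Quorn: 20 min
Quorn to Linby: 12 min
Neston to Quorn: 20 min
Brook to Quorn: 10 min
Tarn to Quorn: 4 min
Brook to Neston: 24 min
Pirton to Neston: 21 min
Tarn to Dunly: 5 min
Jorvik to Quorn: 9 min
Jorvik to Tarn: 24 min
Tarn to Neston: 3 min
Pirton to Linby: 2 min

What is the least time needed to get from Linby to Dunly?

Enumerating some paths:
Linby–Quorn–Jorvik–Tarn–Dunly: 12+9+24+5 = 50
Linby–Pirton–Neston–Tarn–Dunly: 2+21+3+5 = 31
Linby–Quorn–Tarn–Dunly: 12+4+5 = 21
Linby–Quorn–Neston–Tarn–Dunly: 12+20+3+5 = 40
Cheapest is Linby–Quorn–Tarn–Dunly at 21 min.

21 min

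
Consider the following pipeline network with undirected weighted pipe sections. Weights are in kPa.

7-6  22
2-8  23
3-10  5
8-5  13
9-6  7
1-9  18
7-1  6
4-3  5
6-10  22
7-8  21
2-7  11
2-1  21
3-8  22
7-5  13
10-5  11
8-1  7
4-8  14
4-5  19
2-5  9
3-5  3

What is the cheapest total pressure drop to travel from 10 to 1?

27 kPa

Candidate routes:
10–3–5–7–1: 5+3+13+6 = 27
10–3–5–8–1: 5+3+13+7 = 28
The minimum is 27 kPa via 10–3–5–7–1.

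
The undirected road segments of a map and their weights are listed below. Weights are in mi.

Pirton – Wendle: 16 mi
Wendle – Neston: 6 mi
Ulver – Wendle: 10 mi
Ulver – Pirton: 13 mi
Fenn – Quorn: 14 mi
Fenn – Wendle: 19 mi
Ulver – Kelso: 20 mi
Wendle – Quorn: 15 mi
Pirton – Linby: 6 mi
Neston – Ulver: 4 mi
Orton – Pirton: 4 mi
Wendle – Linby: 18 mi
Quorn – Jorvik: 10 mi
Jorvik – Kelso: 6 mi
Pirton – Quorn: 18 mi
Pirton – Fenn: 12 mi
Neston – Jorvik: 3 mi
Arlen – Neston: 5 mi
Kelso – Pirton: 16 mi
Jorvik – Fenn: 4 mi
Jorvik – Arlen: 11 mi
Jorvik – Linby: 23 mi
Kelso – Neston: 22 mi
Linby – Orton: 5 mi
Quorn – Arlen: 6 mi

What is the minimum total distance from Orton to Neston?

Candidate routes:
Orton → Pirton → Ulver → Neston: 4+13+4 = 21
Orton → Pirton → Fenn → Jorvik → Neston: 4+12+4+3 = 23
The minimum is 21 mi via Orton → Pirton → Ulver → Neston.

21 mi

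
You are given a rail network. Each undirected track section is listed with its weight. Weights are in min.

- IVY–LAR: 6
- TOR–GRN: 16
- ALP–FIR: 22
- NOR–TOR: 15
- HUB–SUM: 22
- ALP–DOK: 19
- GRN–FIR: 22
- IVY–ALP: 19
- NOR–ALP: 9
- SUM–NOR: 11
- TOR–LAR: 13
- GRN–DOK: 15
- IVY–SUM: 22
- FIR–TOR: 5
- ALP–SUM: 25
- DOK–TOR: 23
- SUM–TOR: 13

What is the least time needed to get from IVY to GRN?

35 min

Shortest distances from IVY:
IVY: 0
LAR: 6  (via IVY)
ALP: 19  (via IVY)
TOR: 19  (via LAR)
SUM: 22  (via IVY)
FIR: 24  (via TOR)
NOR: 28  (via ALP)
GRN: 35  (via TOR)
Shortest route: IVY → LAR → TOR → GRN = 35 min.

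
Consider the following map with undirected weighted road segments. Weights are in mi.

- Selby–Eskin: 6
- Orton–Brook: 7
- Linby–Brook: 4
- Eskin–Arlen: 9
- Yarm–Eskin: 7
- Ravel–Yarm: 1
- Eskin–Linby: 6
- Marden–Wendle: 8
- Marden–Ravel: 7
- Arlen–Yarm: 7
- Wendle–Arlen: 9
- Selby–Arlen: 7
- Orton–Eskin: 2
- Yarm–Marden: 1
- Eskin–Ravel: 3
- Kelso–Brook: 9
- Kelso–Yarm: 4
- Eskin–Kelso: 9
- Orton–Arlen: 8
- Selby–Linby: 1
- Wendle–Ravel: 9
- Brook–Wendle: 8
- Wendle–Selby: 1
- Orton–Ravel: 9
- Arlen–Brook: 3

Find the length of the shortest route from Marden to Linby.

Running Dijkstra from Marden:
Marden: 0
Yarm: 1  (via Marden)
Ravel: 2  (via Yarm)
Kelso: 5  (via Yarm)
Eskin: 5  (via Ravel)
Orton: 7  (via Eskin)
Arlen: 8  (via Yarm)
Wendle: 8  (via Marden)
Selby: 9  (via Wendle)
Linby: 10  (via Selby)
Shortest route: Marden–Wendle–Selby–Linby = 10 mi.

10 mi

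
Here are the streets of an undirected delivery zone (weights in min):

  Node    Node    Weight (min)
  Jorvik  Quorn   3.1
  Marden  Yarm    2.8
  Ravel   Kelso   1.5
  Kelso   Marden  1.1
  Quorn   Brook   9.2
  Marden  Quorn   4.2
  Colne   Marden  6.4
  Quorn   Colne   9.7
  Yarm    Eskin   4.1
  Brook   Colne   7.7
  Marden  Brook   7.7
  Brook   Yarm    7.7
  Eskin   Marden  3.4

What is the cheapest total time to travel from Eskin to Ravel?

Shortest distances from Eskin:
Eskin: 0
Marden: 3.4  (via Eskin)
Yarm: 4.1  (via Eskin)
Kelso: 4.5  (via Marden)
Ravel: 6  (via Kelso)
Shortest route: Eskin–Marden–Kelso–Ravel = 6 min.

6 min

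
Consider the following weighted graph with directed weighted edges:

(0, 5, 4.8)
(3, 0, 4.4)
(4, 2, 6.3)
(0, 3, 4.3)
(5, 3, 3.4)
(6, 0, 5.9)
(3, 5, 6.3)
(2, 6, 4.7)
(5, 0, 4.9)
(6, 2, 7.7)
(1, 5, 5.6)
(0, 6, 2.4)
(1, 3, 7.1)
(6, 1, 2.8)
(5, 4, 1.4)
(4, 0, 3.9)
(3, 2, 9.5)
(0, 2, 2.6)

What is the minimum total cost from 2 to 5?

13.1

Candidate routes:
2 - 6 - 1 - 5: 4.7+2.8+5.6 = 13.1
2 - 6 - 0 - 5: 4.7+5.9+4.8 = 15.4
The minimum is 13.1 via 2 - 6 - 1 - 5.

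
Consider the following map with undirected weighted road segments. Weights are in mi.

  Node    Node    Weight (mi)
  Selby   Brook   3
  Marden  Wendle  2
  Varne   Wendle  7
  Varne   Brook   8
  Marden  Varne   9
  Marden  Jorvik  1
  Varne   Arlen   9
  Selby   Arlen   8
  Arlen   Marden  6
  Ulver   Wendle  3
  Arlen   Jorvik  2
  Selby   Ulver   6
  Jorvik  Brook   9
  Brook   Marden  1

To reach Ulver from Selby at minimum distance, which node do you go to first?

Ulver

Candidate routes:
Selby - Ulver: 6 = 6
Selby - Brook - Marden - Wendle - Ulver: 3+1+2+3 = 9
Cheapest is Selby - Ulver at 6 mi.
So from Selby the first move is to Ulver.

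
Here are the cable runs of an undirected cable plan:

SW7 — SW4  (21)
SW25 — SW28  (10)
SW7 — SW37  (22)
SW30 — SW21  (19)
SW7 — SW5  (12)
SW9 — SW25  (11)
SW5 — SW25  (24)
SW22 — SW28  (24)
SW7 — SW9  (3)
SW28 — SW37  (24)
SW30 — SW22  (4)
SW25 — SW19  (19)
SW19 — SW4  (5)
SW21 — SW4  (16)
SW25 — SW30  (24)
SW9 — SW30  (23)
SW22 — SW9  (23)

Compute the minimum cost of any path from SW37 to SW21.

59

Compare a few routes:
SW37 - SW7 - SW9 - SW30 - SW21: 22+3+23+19 = 67
SW37 - SW7 - SW9 - SW22 - SW30 - SW21: 22+3+23+4+19 = 71
SW37 - SW28 - SW22 - SW30 - SW21: 24+24+4+19 = 71
SW37 - SW7 - SW4 - SW21: 22+21+16 = 59
The minimum is 59 via SW37 - SW7 - SW4 - SW21.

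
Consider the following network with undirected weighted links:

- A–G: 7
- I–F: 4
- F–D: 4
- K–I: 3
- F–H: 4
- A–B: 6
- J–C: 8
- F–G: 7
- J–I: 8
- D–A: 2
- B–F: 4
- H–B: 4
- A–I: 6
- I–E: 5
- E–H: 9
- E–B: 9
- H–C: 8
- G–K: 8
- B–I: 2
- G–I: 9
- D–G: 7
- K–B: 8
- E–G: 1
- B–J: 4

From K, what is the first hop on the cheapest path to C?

I

Compare a few routes:
K–I–J–C: 3+8+8 = 19
K–I–B–H–C: 3+2+4+8 = 17
The minimum is 17 via K–I–B–H–C.
So from K the first move is to I.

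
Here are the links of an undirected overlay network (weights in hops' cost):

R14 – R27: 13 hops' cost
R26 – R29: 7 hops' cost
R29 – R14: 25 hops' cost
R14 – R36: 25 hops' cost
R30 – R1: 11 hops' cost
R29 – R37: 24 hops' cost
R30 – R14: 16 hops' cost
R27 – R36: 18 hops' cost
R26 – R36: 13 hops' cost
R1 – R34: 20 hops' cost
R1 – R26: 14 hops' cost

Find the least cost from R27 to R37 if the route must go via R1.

85 hops' cost

Best R27 to R1: R27 → R14 → R30 → R1 costing 40
Best R1 to R37: R1 → R26 → R29 → R37 costing 45
Total via R1: 40 + 45 = 85 hops' cost.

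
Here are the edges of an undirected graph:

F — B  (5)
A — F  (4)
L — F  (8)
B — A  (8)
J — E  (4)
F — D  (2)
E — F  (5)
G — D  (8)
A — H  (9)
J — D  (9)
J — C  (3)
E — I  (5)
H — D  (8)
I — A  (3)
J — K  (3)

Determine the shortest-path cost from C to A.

Enumerating some paths:
C - J - E - F - A: 3+4+5+4 = 16
C - J - E - I - A: 3+4+5+3 = 15
C - J - D - F - A: 3+9+2+4 = 18
The minimum is 15 via C - J - E - I - A.

15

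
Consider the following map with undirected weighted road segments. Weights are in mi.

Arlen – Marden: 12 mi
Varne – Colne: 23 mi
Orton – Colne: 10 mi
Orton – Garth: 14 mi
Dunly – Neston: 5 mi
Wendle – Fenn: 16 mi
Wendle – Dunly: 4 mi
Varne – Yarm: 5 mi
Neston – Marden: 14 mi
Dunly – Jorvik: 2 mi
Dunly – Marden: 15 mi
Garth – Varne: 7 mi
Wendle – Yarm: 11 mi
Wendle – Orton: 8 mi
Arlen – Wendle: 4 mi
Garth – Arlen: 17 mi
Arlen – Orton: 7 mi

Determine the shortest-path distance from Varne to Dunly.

20 mi

Candidate routes:
Varne → Garth → Arlen → Wendle → Dunly: 7+17+4+4 = 32
Varne → Garth → Orton → Wendle → Dunly: 7+14+8+4 = 33
Varne → Yarm → Wendle → Dunly: 5+11+4 = 20
The minimum is 20 mi via Varne → Yarm → Wendle → Dunly.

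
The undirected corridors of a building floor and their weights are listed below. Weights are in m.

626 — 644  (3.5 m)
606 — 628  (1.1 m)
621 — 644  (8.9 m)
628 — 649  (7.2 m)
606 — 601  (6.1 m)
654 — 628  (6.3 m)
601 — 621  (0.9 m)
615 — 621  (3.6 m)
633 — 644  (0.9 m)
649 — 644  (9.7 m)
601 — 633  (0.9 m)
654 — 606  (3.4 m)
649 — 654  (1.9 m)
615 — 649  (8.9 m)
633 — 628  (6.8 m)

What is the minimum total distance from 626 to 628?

Candidate routes:
626 - 644 - 633 - 601 - 606 - 628: 3.5+0.9+0.9+6.1+1.1 = 12.5
626 - 644 - 633 - 628: 3.5+0.9+6.8 = 11.2
626 - 644 - 649 - 654 - 606 - 628: 3.5+9.7+1.9+3.4+1.1 = 19.6
626 - 644 - 649 - 628: 3.5+9.7+7.2 = 20.4
Cheapest is 626 - 644 - 633 - 628 at 11.2 m.

11.2 m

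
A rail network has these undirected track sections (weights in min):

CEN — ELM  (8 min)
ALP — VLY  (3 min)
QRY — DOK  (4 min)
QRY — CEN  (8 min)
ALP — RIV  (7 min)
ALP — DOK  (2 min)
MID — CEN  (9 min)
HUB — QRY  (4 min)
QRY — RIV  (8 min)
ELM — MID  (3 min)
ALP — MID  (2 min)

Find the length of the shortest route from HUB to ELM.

Running Dijkstra from HUB:
HUB: 0
QRY: 4  (via HUB)
DOK: 8  (via QRY)
ALP: 10  (via DOK)
MID: 12  (via ALP)
RIV: 12  (via QRY)
CEN: 12  (via QRY)
VLY: 13  (via ALP)
ELM: 15  (via MID)
Shortest route: HUB → QRY → DOK → ALP → MID → ELM = 15 min.

15 min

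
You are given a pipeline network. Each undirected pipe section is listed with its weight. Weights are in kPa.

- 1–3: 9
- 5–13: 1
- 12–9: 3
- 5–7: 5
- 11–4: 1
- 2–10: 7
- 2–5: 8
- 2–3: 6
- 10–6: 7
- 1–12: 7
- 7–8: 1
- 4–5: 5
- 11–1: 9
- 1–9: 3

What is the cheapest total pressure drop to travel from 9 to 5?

18 kPa

Compare a few routes:
9 - 12 - 1 - 11 - 4 - 5: 3+7+9+1+5 = 25
9 - 1 - 11 - 4 - 5: 3+9+1+5 = 18
Cheapest is 9 - 1 - 11 - 4 - 5 at 18 kPa.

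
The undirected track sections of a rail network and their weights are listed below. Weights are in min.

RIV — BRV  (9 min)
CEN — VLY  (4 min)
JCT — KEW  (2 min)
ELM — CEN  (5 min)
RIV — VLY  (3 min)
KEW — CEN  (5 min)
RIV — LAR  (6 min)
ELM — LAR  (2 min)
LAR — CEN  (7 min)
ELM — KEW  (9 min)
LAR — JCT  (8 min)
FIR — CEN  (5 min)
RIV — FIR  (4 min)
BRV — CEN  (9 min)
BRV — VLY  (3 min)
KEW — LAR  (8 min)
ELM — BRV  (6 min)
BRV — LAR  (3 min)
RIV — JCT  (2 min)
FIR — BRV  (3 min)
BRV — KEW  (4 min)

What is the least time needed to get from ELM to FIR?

8 min

Enumerating some paths:
ELM - BRV - FIR: 6+3 = 9
ELM - LAR - BRV - FIR: 2+3+3 = 8
Cheapest is ELM - LAR - BRV - FIR at 8 min.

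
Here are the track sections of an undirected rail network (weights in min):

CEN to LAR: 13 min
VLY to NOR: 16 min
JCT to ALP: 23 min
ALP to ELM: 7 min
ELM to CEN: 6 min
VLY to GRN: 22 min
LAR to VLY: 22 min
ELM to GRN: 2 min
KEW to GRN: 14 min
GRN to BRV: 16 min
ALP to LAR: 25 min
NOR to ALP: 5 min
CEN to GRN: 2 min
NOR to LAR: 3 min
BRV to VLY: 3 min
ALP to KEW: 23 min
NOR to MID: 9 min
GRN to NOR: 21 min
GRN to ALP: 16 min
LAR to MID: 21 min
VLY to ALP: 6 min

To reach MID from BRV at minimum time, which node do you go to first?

VLY

Candidate routes:
BRV - VLY - ALP - NOR - LAR - MID: 3+6+5+3+21 = 38
BRV - VLY - NOR - MID: 3+16+9 = 28
BRV - VLY - LAR - NOR - MID: 3+22+3+9 = 37
BRV - VLY - ALP - NOR - MID: 3+6+5+9 = 23
Cheapest is BRV - VLY - ALP - NOR - MID at 23 min.
So from BRV the first move is to VLY.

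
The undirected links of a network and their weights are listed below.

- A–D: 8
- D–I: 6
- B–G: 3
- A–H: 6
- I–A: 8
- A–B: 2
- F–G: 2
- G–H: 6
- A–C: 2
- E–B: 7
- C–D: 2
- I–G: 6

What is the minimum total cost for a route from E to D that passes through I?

Best E to I: E–B–G–I costing 16
Shortest I→D: I–D = 6
Total via I: 16 + 6 = 22.

22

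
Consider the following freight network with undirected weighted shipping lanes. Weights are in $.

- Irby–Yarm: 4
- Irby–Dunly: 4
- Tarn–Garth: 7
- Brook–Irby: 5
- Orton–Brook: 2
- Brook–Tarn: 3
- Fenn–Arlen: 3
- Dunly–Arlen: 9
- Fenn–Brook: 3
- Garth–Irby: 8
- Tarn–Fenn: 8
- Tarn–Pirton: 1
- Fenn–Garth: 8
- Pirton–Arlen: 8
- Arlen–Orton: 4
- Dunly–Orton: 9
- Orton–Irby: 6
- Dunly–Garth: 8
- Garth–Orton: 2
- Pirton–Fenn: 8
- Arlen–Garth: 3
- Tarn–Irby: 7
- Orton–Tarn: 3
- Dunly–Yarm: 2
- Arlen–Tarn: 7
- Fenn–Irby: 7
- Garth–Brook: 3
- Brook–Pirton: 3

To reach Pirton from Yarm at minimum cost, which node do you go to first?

Irby

Compare a few routes:
Yarm–Irby–Brook–Pirton: 4+5+3 = 12
Yarm–Irby–Brook–Tarn–Pirton: 4+5+3+1 = 13
Cheapest is Yarm–Irby–Brook–Pirton at $12.
So from Yarm the first move is to Irby.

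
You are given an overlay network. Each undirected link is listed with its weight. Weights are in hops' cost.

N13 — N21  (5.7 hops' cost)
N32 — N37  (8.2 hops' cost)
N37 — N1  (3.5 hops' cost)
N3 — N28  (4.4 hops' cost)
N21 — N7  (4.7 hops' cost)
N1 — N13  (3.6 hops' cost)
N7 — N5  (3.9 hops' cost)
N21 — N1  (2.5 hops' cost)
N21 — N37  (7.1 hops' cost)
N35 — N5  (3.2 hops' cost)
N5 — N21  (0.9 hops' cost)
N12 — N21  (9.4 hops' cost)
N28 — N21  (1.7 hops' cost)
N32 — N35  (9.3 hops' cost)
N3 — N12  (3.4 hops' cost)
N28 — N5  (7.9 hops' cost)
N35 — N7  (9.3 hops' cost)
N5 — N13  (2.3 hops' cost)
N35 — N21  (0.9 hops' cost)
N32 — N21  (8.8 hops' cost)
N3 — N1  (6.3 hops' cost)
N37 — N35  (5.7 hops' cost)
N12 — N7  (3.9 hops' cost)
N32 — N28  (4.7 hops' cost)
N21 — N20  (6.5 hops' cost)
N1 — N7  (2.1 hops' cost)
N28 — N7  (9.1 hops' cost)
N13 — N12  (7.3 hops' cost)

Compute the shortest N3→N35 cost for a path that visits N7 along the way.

12.8 hops' cost

Shortest N3→N7: N3–N12–N7 = 7.3
Shortest N7→N35: N7–N1–N21–N35 = 5.5
Total via N7: 7.3 + 5.5 = 12.8 hops' cost.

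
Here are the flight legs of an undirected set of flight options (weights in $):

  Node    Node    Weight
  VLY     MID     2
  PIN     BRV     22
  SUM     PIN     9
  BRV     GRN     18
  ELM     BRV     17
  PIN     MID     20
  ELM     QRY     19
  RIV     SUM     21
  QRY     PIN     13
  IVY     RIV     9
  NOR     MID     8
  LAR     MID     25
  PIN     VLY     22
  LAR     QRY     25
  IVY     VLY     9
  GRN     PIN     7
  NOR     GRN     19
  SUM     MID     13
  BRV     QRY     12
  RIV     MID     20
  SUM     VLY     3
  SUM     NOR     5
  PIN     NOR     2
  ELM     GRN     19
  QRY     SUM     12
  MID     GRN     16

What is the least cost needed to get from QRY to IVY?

$24

Running Dijkstra from QRY:
QRY: 0
BRV: 12  (via QRY)
SUM: 12  (via QRY)
PIN: 13  (via QRY)
NOR: 15  (via PIN)
VLY: 15  (via SUM)
MID: 17  (via VLY)
ELM: 19  (via QRY)
GRN: 20  (via PIN)
IVY: 24  (via VLY)
Shortest route: QRY–SUM–VLY–IVY = $24.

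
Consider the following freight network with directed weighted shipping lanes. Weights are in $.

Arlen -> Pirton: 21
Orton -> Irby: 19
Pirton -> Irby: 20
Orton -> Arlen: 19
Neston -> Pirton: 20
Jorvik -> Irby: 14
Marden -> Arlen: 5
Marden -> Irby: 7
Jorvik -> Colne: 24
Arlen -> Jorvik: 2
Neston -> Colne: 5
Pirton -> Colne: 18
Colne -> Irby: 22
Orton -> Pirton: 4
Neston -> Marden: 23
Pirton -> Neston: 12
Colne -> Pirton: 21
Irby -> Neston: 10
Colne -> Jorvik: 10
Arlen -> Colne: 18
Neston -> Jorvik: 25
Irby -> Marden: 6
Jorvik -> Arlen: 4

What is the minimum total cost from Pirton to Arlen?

Shortest distances from Pirton:
Pirton: 0
Neston: 12  (via Pirton)
Colne: 17  (via Neston)
Irby: 20  (via Pirton)
Marden: 26  (via Irby)
Jorvik: 27  (via Colne)
Arlen: 31  (via Marden)
Shortest route: Pirton → Irby → Marden → Arlen = $31.

$31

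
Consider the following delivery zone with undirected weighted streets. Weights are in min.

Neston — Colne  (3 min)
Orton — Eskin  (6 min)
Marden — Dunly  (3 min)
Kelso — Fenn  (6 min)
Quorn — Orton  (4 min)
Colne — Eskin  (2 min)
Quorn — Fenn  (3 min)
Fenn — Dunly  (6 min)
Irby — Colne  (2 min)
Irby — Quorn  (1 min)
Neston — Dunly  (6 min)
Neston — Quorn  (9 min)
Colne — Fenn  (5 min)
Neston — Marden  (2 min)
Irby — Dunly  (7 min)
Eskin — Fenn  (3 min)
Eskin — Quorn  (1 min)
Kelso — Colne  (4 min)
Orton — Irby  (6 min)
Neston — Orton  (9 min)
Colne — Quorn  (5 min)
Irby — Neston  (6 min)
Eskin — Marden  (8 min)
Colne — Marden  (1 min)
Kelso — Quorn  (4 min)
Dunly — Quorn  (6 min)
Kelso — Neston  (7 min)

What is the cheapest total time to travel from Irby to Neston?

5 min

Enumerating some paths:
Irby–Colne–Neston: 2+3 = 5
Irby–Quorn–Eskin–Colne–Marden–Neston: 1+1+2+1+2 = 7
Irby–Neston: 6 = 6
Irby–Quorn–Eskin–Colne–Neston: 1+1+2+3 = 7
The minimum is 5 min via Irby–Colne–Neston.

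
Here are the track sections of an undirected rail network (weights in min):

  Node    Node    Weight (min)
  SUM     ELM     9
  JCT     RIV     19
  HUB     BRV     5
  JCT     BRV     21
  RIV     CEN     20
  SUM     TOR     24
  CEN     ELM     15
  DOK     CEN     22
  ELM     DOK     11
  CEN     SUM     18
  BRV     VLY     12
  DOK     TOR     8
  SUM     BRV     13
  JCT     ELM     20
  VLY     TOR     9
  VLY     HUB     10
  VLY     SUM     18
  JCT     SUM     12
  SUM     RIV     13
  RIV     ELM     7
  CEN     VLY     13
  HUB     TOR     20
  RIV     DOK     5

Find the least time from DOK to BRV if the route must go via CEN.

47 min

Shortest DOK→CEN: DOK → CEN = 22
Shortest CEN→BRV: CEN → VLY → BRV = 25
Total via CEN: 22 + 25 = 47 min.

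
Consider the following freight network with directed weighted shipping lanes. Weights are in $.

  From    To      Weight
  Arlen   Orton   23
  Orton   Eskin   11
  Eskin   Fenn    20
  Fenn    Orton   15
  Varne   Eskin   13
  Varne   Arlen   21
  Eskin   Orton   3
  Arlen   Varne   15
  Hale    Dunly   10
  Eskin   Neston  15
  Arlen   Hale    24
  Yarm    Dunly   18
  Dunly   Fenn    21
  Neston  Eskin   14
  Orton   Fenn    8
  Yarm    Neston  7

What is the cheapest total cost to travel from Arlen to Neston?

Running Dijkstra from Arlen:
Arlen: 0
Varne: 15  (via Arlen)
Orton: 23  (via Arlen)
Hale: 24  (via Arlen)
Eskin: 28  (via Varne)
Fenn: 31  (via Orton)
Dunly: 34  (via Hale)
Neston: 43  (via Eskin)
Shortest route: Arlen → Varne → Eskin → Neston = $43.

$43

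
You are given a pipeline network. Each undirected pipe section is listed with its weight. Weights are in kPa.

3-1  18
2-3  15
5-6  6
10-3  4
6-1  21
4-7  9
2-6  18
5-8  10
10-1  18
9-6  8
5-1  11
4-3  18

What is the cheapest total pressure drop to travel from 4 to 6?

Candidate routes:
4 - 3 - 1 - 5 - 6: 18+18+11+6 = 53
4 - 3 - 2 - 6: 18+15+18 = 51
The minimum is 51 kPa via 4 - 3 - 2 - 6.

51 kPa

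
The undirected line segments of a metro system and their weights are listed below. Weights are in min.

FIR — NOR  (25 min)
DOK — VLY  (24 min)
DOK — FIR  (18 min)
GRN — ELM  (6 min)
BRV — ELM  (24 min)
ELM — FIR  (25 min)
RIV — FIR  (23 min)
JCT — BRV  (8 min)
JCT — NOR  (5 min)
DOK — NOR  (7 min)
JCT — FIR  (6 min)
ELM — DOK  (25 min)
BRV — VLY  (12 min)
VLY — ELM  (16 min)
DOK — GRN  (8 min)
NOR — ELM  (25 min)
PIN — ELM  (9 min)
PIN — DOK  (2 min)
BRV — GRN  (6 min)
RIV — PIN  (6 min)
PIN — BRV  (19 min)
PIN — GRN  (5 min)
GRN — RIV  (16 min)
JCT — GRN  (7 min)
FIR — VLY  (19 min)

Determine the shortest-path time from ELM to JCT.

Running Dijkstra from ELM:
ELM: 0
GRN: 6  (via ELM)
PIN: 9  (via ELM)
DOK: 11  (via PIN)
BRV: 12  (via GRN)
JCT: 13  (via GRN)
Shortest route: ELM → GRN → JCT = 13 min.

13 min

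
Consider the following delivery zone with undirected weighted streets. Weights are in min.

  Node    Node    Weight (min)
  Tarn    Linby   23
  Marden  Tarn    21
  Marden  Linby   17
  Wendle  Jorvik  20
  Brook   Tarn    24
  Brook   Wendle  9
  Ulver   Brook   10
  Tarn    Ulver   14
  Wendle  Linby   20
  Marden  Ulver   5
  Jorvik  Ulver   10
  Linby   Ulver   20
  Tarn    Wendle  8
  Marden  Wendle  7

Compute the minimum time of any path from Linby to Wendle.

Shortest distances from Linby:
Linby: 0
Marden: 17  (via Linby)
Wendle: 20  (via Linby)
Shortest route: Linby → Wendle = 20 min.

20 min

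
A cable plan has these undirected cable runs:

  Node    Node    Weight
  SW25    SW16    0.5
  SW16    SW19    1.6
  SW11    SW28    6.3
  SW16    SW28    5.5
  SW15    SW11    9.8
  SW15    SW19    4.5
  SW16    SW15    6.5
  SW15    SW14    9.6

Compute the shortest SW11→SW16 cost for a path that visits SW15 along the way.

Best SW11 to SW15: SW11 → SW15 costing 9.8
Best SW15 to SW16: SW15 → SW19 → SW16 costing 6.1
Total via SW15: 9.8 + 6.1 = 15.9.

15.9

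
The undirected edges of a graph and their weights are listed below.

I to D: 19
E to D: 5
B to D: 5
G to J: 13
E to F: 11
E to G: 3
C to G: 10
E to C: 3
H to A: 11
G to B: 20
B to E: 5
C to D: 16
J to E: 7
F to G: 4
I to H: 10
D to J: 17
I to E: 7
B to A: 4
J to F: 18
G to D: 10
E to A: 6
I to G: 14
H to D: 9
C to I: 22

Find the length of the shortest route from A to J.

Compare a few routes:
A - B - E - J: 4+5+7 = 16
A - E - G - J: 6+3+13 = 22
A - E - J: 6+7 = 13
A - B - D - E - J: 4+5+5+7 = 21
The minimum is 13 via A - E - J.

13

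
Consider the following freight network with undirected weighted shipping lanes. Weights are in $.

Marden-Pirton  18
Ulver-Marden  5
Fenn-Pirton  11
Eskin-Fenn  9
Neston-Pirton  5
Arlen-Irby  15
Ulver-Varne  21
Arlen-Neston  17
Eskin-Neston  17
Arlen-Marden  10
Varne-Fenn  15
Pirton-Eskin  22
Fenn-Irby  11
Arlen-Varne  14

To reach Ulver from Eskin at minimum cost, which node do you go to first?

Compare a few routes:
Eskin–Neston–Pirton–Marden–Ulver: 17+5+18+5 = 45
Eskin–Fenn–Pirton–Marden–Ulver: 9+11+18+5 = 43
Eskin–Pirton–Marden–Ulver: 22+18+5 = 45
The minimum is $43 via Eskin–Fenn–Pirton–Marden–Ulver.
So from Eskin the first move is to Fenn.

Fenn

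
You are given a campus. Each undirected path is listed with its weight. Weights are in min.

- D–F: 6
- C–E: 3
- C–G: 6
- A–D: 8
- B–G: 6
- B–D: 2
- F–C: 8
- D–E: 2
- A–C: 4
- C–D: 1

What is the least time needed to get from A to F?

11 min

Candidate routes:
A–C–D–F: 4+1+6 = 11
A–C–F: 4+8 = 12
Cheapest is A–C–D–F at 11 min.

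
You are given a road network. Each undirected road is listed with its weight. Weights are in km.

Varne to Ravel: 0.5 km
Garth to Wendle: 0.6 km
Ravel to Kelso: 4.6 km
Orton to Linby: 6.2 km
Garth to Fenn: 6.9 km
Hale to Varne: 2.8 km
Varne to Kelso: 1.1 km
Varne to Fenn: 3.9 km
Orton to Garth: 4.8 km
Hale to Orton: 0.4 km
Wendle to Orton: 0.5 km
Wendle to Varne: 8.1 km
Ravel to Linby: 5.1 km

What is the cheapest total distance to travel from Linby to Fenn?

Shortest distances from Linby:
Linby: 0
Ravel: 5.1  (via Linby)
Varne: 5.6  (via Ravel)
Orton: 6.2  (via Linby)
Hale: 6.6  (via Orton)
Wendle: 6.7  (via Orton)
Kelso: 6.7  (via Varne)
Garth: 7.3  (via Wendle)
Fenn: 9.5  (via Varne)
Shortest route: Linby–Ravel–Varne–Fenn = 9.5 km.

9.5 km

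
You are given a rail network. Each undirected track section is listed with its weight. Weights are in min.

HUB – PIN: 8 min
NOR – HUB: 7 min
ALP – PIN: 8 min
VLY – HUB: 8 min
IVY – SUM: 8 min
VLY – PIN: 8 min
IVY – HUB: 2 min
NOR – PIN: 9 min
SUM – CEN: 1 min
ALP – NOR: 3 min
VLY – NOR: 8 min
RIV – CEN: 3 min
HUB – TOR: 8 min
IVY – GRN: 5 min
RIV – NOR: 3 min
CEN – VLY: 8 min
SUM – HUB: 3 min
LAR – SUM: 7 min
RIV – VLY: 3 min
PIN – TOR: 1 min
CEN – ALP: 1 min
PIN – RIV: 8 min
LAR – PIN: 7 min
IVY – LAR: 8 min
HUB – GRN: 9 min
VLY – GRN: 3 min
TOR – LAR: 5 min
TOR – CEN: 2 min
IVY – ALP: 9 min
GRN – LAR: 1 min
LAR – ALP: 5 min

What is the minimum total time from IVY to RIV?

Settle nodes by increasing distance from IVY:
IVY: 0
HUB: 2  (via IVY)
SUM: 5  (via HUB)
GRN: 5  (via IVY)
CEN: 6  (via SUM)
LAR: 6  (via GRN)
ALP: 7  (via CEN)
TOR: 8  (via CEN)
VLY: 8  (via GRN)
NOR: 9  (via HUB)
RIV: 9  (via CEN)
Shortest route: IVY → HUB → SUM → CEN → RIV = 9 min.

9 min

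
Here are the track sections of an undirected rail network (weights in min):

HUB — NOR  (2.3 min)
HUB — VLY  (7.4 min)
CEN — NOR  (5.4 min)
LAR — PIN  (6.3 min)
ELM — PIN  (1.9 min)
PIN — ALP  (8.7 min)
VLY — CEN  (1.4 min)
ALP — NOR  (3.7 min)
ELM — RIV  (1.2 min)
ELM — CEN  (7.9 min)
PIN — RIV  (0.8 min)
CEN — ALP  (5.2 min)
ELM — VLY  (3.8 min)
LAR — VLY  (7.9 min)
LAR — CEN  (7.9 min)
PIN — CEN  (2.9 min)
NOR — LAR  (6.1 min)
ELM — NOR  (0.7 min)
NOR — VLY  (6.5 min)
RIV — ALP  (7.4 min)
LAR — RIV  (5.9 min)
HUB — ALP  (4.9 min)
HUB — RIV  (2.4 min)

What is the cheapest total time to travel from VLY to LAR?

7.9 min

Settle nodes by increasing distance from VLY:
VLY: 0
CEN: 1.4  (via VLY)
ELM: 3.8  (via VLY)
PIN: 4.3  (via CEN)
NOR: 4.5  (via ELM)
RIV: 5  (via ELM)
ALP: 6.6  (via CEN)
HUB: 6.8  (via NOR)
LAR: 7.9  (via VLY)
Shortest route: VLY–LAR = 7.9 min.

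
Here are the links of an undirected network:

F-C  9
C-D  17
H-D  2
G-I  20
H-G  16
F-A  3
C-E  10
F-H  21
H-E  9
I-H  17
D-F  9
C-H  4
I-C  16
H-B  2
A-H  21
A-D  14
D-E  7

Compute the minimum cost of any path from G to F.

Enumerating some paths:
G - H - F: 16+21 = 37
G - H - D - A - F: 16+2+14+3 = 35
G - H - C - F: 16+4+9 = 29
G - H - D - F: 16+2+9 = 27
Cheapest is G - H - D - F at 27.

27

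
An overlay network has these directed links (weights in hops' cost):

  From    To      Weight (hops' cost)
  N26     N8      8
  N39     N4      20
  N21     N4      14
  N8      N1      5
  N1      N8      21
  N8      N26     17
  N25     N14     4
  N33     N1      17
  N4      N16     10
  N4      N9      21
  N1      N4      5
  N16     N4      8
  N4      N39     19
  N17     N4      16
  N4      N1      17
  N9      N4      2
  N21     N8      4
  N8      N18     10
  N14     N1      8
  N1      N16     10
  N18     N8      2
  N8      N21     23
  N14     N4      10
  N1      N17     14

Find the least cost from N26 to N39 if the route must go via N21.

64 hops' cost

Shortest N26→N21: N26–N8–N21 = 31
Shortest N21→N39: N21–N4–N39 = 33
Total via N21: 31 + 33 = 64 hops' cost.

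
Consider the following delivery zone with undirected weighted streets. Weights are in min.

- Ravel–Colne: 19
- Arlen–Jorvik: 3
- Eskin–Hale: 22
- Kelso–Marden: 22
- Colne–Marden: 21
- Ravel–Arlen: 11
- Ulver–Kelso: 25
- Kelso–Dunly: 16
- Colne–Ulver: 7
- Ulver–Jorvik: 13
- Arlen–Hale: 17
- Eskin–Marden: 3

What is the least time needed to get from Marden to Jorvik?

Enumerating some paths:
Marden - Eskin - Hale - Arlen - Jorvik: 3+22+17+3 = 45
Marden - Colne - Ravel - Arlen - Jorvik: 21+19+11+3 = 54
Marden - Colne - Ulver - Jorvik: 21+7+13 = 41
The minimum is 41 min via Marden - Colne - Ulver - Jorvik.

41 min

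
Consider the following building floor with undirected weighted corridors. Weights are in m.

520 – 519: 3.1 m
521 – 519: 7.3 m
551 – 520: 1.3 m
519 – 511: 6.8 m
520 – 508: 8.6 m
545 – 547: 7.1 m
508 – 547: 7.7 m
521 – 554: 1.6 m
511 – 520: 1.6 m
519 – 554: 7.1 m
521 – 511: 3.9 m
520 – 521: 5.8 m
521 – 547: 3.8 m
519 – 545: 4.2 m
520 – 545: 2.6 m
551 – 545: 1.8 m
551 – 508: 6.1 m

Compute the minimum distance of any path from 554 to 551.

Running Dijkstra from 554:
554: 0
521: 1.6  (via 554)
547: 5.4  (via 521)
511: 5.5  (via 521)
520: 7.1  (via 511)
519: 7.1  (via 554)
551: 8.4  (via 520)
Shortest route: 554–521–511–520–551 = 8.4 m.

8.4 m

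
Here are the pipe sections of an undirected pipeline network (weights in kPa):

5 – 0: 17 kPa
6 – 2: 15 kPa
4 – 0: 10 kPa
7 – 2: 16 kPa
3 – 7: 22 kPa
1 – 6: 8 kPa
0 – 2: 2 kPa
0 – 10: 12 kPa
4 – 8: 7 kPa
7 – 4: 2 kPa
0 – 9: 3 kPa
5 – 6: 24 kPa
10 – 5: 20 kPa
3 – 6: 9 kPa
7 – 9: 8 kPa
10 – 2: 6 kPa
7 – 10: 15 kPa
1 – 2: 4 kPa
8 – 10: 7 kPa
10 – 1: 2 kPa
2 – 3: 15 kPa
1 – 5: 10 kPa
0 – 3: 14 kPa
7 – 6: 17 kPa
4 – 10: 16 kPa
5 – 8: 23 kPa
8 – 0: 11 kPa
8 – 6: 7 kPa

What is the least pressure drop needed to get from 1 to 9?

Candidate routes:
1–10–2–0–9: 2+6+2+3 = 13
1–2–0–9: 4+2+3 = 9
Cheapest is 1–2–0–9 at 9 kPa.

9 kPa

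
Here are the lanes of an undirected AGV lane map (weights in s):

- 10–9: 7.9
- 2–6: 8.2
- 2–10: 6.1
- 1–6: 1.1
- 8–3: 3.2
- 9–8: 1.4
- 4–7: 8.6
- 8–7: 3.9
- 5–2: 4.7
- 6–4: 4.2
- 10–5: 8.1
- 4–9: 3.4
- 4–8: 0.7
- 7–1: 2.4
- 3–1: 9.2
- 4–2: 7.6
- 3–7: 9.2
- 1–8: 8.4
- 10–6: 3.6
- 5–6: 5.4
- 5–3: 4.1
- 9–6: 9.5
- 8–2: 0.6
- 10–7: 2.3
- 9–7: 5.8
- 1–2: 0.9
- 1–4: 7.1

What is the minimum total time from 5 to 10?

Candidate routes:
5 → 6 → 10: 5.4+3.6 = 9
5 → 2 → 1 → 6 → 10: 4.7+0.9+1.1+3.6 = 10.3
5 → 10: 8.1 = 8.1
Cheapest is 5 → 10 at 8.1 s.

8.1 s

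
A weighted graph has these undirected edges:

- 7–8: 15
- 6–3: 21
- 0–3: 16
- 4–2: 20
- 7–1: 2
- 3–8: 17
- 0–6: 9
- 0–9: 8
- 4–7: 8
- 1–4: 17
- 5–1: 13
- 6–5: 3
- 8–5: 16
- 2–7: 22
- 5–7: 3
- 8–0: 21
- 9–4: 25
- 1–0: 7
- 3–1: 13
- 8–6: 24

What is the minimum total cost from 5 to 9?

Settle nodes by increasing distance from 5:
5: 0
6: 3  (via 5)
7: 3  (via 5)
1: 5  (via 7)
4: 11  (via 7)
0: 12  (via 6)
8: 16  (via 5)
3: 18  (via 1)
9: 20  (via 0)
Shortest route: 5 → 6 → 0 → 9 = 20.

20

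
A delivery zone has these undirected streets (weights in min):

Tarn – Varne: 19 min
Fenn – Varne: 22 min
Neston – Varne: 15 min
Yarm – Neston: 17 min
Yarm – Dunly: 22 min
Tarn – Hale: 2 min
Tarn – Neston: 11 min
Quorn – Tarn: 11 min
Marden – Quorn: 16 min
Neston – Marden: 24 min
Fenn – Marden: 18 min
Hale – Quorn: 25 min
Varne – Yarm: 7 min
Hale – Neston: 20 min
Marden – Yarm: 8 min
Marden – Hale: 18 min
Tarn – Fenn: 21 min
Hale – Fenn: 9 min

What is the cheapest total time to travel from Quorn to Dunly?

Compare a few routes:
Quorn - Marden - Yarm - Dunly: 16+8+22 = 46
Quorn - Tarn - Varne - Yarm - Dunly: 11+19+7+22 = 59
Quorn - Tarn - Hale - Marden - Yarm - Dunly: 11+2+18+8+22 = 61
The minimum is 46 min via Quorn - Marden - Yarm - Dunly.

46 min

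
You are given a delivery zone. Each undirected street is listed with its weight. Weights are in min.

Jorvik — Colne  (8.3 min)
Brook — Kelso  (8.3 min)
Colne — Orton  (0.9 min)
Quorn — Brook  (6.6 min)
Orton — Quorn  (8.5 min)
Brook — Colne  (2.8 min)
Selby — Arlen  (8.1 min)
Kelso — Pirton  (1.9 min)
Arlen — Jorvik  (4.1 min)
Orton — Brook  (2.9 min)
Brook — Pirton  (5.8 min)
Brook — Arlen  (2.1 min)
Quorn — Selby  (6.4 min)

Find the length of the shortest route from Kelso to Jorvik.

Compare a few routes:
Kelso → Pirton → Brook → Arlen → Jorvik: 1.9+5.8+2.1+4.1 = 13.9
Kelso → Brook → Arlen → Jorvik: 8.3+2.1+4.1 = 14.5
Kelso → Pirton → Brook → Colne → Jorvik: 1.9+5.8+2.8+8.3 = 18.8
Cheapest is Kelso → Pirton → Brook → Arlen → Jorvik at 13.9 min.

13.9 min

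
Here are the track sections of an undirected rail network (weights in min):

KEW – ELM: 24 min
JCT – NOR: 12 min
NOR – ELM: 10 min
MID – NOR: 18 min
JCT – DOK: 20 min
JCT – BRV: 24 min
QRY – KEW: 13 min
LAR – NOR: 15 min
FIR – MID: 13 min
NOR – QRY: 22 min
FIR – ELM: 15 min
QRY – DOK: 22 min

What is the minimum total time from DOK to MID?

Enumerating some paths:
DOK - QRY - NOR - MID: 22+22+18 = 62
DOK - JCT - NOR - MID: 20+12+18 = 50
Cheapest is DOK - JCT - NOR - MID at 50 min.

50 min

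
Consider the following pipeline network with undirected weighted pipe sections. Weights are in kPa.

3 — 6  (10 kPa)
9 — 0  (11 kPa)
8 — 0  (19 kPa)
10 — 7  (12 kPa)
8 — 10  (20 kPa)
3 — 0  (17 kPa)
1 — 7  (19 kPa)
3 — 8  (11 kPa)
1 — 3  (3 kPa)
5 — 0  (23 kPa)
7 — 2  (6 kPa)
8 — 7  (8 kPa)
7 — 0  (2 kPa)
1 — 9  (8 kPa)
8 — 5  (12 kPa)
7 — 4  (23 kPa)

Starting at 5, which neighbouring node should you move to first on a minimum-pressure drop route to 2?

Candidate routes:
5 - 8 - 0 - 7 - 2: 12+19+2+6 = 39
5 - 8 - 7 - 2: 12+8+6 = 26
5 - 0 - 7 - 2: 23+2+6 = 31
The minimum is 26 kPa via 5 - 8 - 7 - 2.
So from 5 the first move is to 8.

8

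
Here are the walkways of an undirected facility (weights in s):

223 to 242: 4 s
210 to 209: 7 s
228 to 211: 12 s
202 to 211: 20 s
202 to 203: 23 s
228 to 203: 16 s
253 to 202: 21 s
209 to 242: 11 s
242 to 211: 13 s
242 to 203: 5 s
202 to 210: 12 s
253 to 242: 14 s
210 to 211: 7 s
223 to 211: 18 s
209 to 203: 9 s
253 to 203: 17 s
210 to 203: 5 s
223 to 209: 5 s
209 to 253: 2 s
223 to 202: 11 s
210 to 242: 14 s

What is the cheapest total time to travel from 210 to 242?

Candidate routes:
210 - 203 - 242: 5+5 = 10
210 - 242: 14 = 14
Cheapest is 210 - 203 - 242 at 10 s.

10 s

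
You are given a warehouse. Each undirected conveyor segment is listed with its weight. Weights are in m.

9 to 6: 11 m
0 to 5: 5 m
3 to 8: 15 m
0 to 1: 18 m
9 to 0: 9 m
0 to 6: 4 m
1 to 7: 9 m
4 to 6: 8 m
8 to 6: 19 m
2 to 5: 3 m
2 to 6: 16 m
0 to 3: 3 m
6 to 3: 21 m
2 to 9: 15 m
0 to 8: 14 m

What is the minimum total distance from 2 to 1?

Shortest distances from 2:
2: 0
5: 3  (via 2)
0: 8  (via 5)
3: 11  (via 0)
6: 12  (via 0)
9: 15  (via 2)
4: 20  (via 6)
8: 22  (via 0)
1: 26  (via 0)
Shortest route: 2 → 5 → 0 → 1 = 26 m.

26 m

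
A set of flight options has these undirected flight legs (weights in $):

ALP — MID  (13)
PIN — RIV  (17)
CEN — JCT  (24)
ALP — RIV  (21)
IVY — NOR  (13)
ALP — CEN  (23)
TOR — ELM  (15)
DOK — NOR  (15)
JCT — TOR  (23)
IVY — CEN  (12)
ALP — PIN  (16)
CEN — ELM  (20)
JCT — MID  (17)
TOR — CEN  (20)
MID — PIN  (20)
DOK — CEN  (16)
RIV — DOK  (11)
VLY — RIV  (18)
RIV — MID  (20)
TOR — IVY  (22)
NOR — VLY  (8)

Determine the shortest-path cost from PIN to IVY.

$51

Shortest distances from PIN:
PIN: 0
ALP: 16  (via PIN)
RIV: 17  (via PIN)
MID: 20  (via PIN)
DOK: 28  (via RIV)
VLY: 35  (via RIV)
JCT: 37  (via MID)
CEN: 39  (via ALP)
NOR: 43  (via DOK)
IVY: 51  (via CEN)
Shortest route: PIN → ALP → CEN → IVY = $51.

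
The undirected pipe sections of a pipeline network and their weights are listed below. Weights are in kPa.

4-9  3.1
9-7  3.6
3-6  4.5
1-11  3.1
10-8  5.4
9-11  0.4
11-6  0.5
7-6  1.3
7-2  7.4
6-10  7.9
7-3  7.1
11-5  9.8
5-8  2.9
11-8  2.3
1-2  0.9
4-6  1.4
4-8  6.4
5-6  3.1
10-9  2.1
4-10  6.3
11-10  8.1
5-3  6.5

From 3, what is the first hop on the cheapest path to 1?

6

Candidate routes:
3–7–6–11–1: 7.1+1.3+0.5+3.1 = 12
3–6–11–1: 4.5+0.5+3.1 = 8.1
Cheapest is 3–6–11–1 at 8.1 kPa.
So from 3 the first move is to 6.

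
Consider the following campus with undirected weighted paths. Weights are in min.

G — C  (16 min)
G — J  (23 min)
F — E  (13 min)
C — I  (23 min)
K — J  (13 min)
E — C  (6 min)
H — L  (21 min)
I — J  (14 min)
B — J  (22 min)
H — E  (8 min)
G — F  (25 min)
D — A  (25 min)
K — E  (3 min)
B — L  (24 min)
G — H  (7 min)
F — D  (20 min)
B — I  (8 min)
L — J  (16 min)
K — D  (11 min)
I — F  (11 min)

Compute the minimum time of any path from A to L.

Enumerating some paths:
A - D - K - E - H - L: 25+11+3+8+21 = 68
A - D - K - J - L: 25+11+13+16 = 65
A - D - F - I - J - L: 25+20+11+14+16 = 86
The minimum is 65 min via A - D - K - J - L.

65 min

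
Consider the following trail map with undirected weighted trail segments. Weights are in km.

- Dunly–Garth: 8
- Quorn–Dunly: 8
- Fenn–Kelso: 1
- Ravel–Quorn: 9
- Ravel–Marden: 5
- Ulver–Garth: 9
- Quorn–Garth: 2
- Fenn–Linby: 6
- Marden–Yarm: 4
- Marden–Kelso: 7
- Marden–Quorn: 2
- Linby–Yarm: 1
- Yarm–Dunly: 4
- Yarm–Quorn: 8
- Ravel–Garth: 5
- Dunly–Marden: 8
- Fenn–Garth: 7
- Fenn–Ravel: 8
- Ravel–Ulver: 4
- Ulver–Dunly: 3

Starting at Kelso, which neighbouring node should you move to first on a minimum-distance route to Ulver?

Candidate routes:
Kelso → Fenn → Ravel → Ulver: 1+8+4 = 13
Kelso → Marden → Ravel → Ulver: 7+5+4 = 16
Kelso → Fenn → Linby → Yarm → Dunly → Ulver: 1+6+1+4+3 = 15
Cheapest is Kelso → Fenn → Ravel → Ulver at 13 km.
So from Kelso the first move is to Fenn.

Fenn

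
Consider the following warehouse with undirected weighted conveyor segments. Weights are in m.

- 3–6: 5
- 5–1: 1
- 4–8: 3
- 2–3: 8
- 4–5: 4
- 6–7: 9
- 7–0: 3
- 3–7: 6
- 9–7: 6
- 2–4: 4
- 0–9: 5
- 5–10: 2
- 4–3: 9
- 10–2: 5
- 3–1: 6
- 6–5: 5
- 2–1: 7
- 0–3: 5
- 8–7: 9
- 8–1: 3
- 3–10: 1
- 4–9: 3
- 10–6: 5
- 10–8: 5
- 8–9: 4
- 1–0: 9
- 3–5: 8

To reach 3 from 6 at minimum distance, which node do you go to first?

3

Compare a few routes:
6–3: 5 = 5
6–10–3: 5+1 = 6
The minimum is 5 m via 6–3.
So from 6 the first move is to 3.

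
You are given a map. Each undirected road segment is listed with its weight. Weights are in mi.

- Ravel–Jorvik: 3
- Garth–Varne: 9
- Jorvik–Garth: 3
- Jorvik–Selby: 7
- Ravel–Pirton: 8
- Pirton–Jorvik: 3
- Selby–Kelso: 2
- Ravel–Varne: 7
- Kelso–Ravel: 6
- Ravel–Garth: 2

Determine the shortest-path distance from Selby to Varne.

15 mi

Enumerating some paths:
Selby - Jorvik - Ravel - Varne: 7+3+7 = 17
Selby - Kelso - Ravel - Varne: 2+6+7 = 15
The minimum is 15 mi via Selby - Kelso - Ravel - Varne.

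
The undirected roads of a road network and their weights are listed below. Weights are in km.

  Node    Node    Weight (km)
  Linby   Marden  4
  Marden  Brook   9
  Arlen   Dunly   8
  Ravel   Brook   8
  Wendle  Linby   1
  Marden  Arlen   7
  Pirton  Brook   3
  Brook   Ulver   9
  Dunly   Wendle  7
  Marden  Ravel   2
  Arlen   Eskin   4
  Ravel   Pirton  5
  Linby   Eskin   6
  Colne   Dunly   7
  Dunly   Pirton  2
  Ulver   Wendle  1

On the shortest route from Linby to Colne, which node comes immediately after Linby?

Enumerating some paths:
Linby - Wendle - Dunly - Colne: 1+7+7 = 15
Linby - Marden - Ravel - Pirton - Dunly - Colne: 4+2+5+2+7 = 20
Linby - Wendle - Ulver - Brook - Pirton - Dunly - Colne: 1+1+9+3+2+7 = 23
The minimum is 15 km via Linby - Wendle - Dunly - Colne.
So from Linby the first move is to Wendle.

Wendle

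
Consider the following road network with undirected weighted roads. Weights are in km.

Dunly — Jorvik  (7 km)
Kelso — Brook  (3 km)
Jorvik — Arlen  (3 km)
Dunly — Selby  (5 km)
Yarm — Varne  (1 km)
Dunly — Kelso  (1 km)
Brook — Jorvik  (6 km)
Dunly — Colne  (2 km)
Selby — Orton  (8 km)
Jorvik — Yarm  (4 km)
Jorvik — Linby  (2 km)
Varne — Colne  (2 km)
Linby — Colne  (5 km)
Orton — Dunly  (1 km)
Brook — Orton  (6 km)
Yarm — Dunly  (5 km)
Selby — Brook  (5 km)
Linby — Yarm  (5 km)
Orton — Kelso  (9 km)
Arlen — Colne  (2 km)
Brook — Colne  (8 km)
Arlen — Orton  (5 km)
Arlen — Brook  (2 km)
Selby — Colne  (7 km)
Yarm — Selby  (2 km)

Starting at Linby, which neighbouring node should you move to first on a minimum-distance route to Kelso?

Compare a few routes:
Linby–Jorvik–Arlen–Brook–Kelso: 2+3+2+3 = 10
Linby–Colne–Dunly–Kelso: 5+2+1 = 8
Linby–Jorvik–Arlen–Colne–Dunly–Kelso: 2+3+2+2+1 = 10
Linby–Jorvik–Dunly–Kelso: 2+7+1 = 10
Cheapest is Linby–Colne–Dunly–Kelso at 8 km.
So from Linby the first move is to Colne.

Colne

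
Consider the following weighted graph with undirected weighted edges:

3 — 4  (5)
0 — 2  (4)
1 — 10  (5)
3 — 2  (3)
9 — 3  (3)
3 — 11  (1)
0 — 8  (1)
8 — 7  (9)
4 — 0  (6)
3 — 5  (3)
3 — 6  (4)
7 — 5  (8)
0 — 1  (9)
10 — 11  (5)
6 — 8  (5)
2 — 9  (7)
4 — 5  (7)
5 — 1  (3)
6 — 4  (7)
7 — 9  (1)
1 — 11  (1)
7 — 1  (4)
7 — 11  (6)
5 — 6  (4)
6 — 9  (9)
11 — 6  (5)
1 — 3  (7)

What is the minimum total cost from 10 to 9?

9

Candidate routes:
10–1–7–9: 5+4+1 = 10
10–11–3–9: 5+1+3 = 9
Cheapest is 10–11–3–9 at 9.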